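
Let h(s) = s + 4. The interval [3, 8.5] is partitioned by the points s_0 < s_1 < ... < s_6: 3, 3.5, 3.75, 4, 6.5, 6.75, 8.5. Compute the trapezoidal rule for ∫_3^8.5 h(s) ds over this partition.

53.625

Subinterval widths: 0.5, 0.25, 0.25, 2.5, 0.25, 1.75.
h(3) = 7, h(3.5) = 7.5, h(3.75) = 7.75, h(4) = 8, h(6.5) = 10.5, h(6.75) = 10.75, h(8.5) = 12.5.
On each subinterval the trapezoid contributes (Δs_i/2)·[h(s_{i-1}) + h(s_i)].
Sum = 53.625.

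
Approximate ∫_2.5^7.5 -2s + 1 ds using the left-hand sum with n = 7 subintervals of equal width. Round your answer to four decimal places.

Δs = (7.5 − 2.5)/7 = 5/7.
Left endpoints: 2.5, 45/14, 55/14, 65/14, 75/14, 85/14, 95/14.
f(2.5) = -4, f(45/14) = -38/7, f(55/14) = -48/7, f(65/14) = -58/7, f(75/14) = -68/7, f(85/14) = -78/7, f(95/14) = -88/7.
Sum = Δs · [f(2.5) + f(45/14) + f(55/14) + ...].
Sum ≈ -41.4286.

-41.4286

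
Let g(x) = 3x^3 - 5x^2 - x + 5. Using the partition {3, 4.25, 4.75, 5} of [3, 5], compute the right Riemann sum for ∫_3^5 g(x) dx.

342.89453125

Subinterval widths: 1.25, 0.5, 0.25.
Right endpoints: 4.25, 4.75, 5.
g(4.25) = 140.734375, g(4.75) = 208.953125, g(5) = 250.
Sum = Σ Δx_i · g(x_i).
Sum = 342.89453125.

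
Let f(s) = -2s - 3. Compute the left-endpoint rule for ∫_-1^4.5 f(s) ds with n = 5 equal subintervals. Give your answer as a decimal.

Δs = (4.5 − (-1))/5 = 1.1.
Left endpoints: -1, 0.1, 1.2, 2.3, 3.4.
f(-1) = -1, f(0.1) = -3.2, f(1.2) = -5.4, f(2.3) = -7.6, f(3.4) = -9.8.
Sum = Δs · [f(-1) + f(0.1) + f(1.2) + f(2.3) + f(3.4)].
Sum = -29.7.

-29.7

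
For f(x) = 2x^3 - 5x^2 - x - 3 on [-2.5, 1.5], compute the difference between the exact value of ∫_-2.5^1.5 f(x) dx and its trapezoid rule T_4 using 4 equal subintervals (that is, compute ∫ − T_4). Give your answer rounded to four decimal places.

5.3333

Exact integral: ∫_-2.5^1.5 f(x) dx ≈ -58.666667.
T_4 = -64.
Error ≈ -58.666667 − (-64) ≈ 5.3333.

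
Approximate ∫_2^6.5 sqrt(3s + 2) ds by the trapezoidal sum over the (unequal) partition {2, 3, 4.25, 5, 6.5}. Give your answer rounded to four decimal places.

Subinterval widths: 1, 1.25, 0.75, 1.5.
f(2) ≈ 2.8284, f(3) ≈ 3.3166, f(4.25) ≈ 3.8406, f(5) ≈ 4.1231, f(6.5) ≈ 4.6368.
On each subinterval the trapezoid contributes (Δs_i/2)·[f(s_{i-1}) + f(s_i)].
Sum ≈ 17.1021.

17.1021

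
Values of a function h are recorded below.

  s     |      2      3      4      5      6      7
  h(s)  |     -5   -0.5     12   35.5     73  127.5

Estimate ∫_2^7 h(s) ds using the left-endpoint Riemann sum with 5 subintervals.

115

Δs = 1.
Sum = 1·[(-5) + (-0.5) + 12 + 35.5 + 73] = 115.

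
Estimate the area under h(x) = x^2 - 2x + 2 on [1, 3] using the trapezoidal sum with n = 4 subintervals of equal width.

4.75

Δx = (3 − 1)/4 = 0.5.
h(1) = 1, h(1.5) = 1.25, h(2) = 2, h(2.5) = 3.25, h(3) = 5.
T_4 = (Δx/2)·[h(x_0) + 2h(x_1) + 2h(x_2) + 2h(x_3) + h(x_4)].
Sum = 4.75.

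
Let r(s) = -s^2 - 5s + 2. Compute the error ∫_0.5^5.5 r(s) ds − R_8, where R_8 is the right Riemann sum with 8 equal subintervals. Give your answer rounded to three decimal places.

Exact integral: ∫_0.5^5.5 r(s) ds ≈ -120.41667.
R_8 = -137.9296875.
Error ≈ -120.41667 − (-137.9296875) ≈ 17.513.

17.513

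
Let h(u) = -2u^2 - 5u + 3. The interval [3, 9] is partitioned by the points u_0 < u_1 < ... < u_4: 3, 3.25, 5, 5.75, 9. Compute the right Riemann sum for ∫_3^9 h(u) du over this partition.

-866.5

Subinterval widths: 0.25, 1.75, 0.75, 3.25.
Right endpoints: 3.25, 5, 5.75, 9.
h(3.25) = -34.375, h(5) = -72, h(5.75) = -91.875, h(9) = -204.
Sum = Σ Δu_i · h(u_i).
Sum = -866.5.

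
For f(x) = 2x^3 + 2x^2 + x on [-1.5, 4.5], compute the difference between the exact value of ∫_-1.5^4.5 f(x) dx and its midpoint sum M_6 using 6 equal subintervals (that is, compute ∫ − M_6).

5.5

Exact integral: ∫_-1.5^4.5 f(x) dx = 274.5.
M_6 = 269.
Error = 274.5 − 269 = 5.5.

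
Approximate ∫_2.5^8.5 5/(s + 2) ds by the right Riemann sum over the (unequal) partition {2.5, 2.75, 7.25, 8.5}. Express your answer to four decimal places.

Subinterval widths: 0.25, 4.5, 1.25.
Right endpoints: 2.75, 7.25, 8.5.
f(2.75) = 20/19, f(7.25) = 20/37, f(8.5) = 10/21.
Sum = Σ Δs_i · f(s_i).
Sum ≈ 3.2908.

3.2908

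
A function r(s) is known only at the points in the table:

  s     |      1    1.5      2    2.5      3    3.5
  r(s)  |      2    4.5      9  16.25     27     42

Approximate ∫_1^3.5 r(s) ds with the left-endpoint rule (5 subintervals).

Δs = 0.5.
Sum = 0.5·[2 + 4.5 + 9 + 16.25 + 27] = 29.375.

29.375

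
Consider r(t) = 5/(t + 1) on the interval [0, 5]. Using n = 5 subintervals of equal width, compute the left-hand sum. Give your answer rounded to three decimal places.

Δt = (5 − 0)/5 = 1.
Left endpoints: 0, 1, 2, 3, 4.
r(0) = 5, r(1) = 2.5, r(2) = 5/3, r(3) = 1.25, r(4) = 1.
Sum = Δt · [r(0) + r(1) + r(2) + r(3) + r(4)].
Sum ≈ 11.417.

11.417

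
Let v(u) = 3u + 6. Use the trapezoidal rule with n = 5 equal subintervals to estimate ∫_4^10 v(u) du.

Δu = (10 − 4)/5 = 1.2.
v(4) = 18, v(5.2) = 21.6, v(6.4) = 25.2, v(7.6) = 28.8, v(8.8) = 32.4, v(10) = 36.
T_5 = (Δu/2)·[v(u_0) + 2v(u_1) + ... + 2v(u_{4}) + v(u_5)].
Sum = 162.

162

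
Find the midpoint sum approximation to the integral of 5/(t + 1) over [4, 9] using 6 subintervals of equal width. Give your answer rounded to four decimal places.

3.4614

Δt = (9 − 4)/6 = 5/6.
Midpoints: 53/12, 5.25, 73/12, 83/12, 7.75, 103/12.
f(53/12) = 12/13, f(5.25) = 0.8, f(73/12) = 12/17, f(83/12) = 12/19, f(7.75) = 4/7, f(103/12) = 12/23.
Sum = Δt · [f(53/12) + f(5.25) + f(73/12) + ...].
Sum ≈ 3.4614.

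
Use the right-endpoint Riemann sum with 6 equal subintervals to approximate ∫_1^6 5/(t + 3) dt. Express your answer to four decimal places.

3.7797

Δt = (6 − 1)/6 = 5/6.
Right endpoints: 11/6, 8/3, 3.5, 13/3, 31/6, 6.
f(11/6) = 30/29, f(8/3) = 15/17, f(3.5) = 10/13, f(13/3) = 15/22, f(31/6) = 30/49, f(6) = 5/9.
Sum = Δt · [f(11/6) + f(8/3) + f(3.5) + ...].
Sum ≈ 3.7797.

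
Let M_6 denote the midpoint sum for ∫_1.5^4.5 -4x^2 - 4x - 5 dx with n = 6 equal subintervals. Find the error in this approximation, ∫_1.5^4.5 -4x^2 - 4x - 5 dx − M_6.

Exact integral: ∫_1.5^4.5 f(x) dx = -168.
M_6 = -167.75.
Error = -168 − (-167.75) = -0.25.

-0.25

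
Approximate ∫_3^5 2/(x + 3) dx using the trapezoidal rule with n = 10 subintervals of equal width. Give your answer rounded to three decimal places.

Δx = (5 − 3)/10 = 0.2.
f(3) = 1/3, f(3.2) = 10/31, f(3.4) = 0.3125, f(3.6) = 10/33, f(3.8) = 5/17, f(4) = 2/7, f(4.2) = 5/18, f(4.4) = 10/37, f(4.6) = 5/19, f(4.8) = 10/39, f(5) = 0.25.
T_10 = (Δx/2)·[f(x_0) + 2f(x_1) + ... + 2f(x_{9}) + f(x_10)].
Sum ≈ 0.575.

0.575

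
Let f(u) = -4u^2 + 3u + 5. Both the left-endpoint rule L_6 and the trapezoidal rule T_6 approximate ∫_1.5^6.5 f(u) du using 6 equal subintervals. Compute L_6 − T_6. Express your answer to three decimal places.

L_6 ≈ -218.56481.
T_6 ≈ -278.98148.
L_6 − T_6 ≈ 60.417.

60.417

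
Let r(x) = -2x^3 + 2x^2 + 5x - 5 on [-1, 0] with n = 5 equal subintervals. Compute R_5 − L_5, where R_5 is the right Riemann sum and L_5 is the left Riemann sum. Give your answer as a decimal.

0.2

R_5 = -6.2.
L_5 = -6.4.
R_5 − L_5 = 0.2.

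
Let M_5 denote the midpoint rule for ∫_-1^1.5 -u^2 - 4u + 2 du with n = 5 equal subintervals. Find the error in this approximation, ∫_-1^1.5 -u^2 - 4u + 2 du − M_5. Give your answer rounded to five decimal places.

Exact integral: ∫_-1^1.5 f(u) du ≈ 1.0416667.
M_5 = 1.09375.
Error ≈ 1.0416667 − 1.09375 ≈ -0.05208.

-0.05208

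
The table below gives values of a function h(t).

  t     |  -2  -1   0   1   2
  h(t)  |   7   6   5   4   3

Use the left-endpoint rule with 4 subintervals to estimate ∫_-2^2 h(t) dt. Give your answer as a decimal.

22

Δt = 1.
Sum = 1·[7 + 6 + 5 + 4] = 22.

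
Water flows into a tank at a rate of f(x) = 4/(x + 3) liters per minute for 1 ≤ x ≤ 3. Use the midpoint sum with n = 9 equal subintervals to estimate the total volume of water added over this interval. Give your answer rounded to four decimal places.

Δx = (3 − 1)/9 = 2/9.
Midpoints: 10/9, 4/3, 14/9, 16/9, 2, 20/9, 22/9, 8/3, 26/9.
f(10/9) = 36/37, f(4/3) = 12/13, f(14/9) = 36/41, f(16/9) = 36/43, f(2) = 0.8, f(20/9) = 36/47, f(22/9) = 36/49, f(8/3) = 12/17, f(26/9) = 36/53.
Sum = Δx · [f(10/9) + f(4/3) + f(14/9) + ...].
Sum ≈ 1.6216.

1.6216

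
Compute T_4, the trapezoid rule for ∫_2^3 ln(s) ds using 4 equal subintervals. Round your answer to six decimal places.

Δs = (3 − 2)/4 = 0.25.
f(2) ≈ 0.693147, f(2.25) ≈ 0.810930, f(2.5) ≈ 0.916291, f(2.75) ≈ 1.011601, f(3) ≈ 1.098612.
T_4 = (Δs/2)·[f(s_0) + 2f(s_1) + 2f(s_2) + 2f(s_3) + f(s_4)].
Sum ≈ 0.908675.

0.908675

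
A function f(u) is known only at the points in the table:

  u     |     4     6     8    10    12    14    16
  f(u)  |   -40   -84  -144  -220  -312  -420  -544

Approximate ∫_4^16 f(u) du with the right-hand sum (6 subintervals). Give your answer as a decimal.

-3448

Δu = 2.
Sum = 2·[(-84) + (-144) + (-220) + (-312) + (-420) + (-544)] = -3448.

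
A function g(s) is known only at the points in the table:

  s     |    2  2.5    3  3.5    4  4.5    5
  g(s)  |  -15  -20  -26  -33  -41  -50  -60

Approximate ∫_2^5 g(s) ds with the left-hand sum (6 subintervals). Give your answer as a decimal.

-92.5

Δs = 0.5.
Sum = 0.5·[(-15) + (-20) + (-26) + (-33) + (-41) + (-50)] = -92.5.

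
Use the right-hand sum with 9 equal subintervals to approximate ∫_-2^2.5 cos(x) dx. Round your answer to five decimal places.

1.37998

Δx = (2.5 − (-2))/9 = 0.5.
Right endpoints: -1.5, -1, -0.5, 0, 0.5, 1, 1.5, 2, 2.5.
f(-1.5) ≈ 0.07074, f(-1) ≈ 0.54030, f(-0.5) ≈ 0.87758, f(0) ≈ 1.00000, f(0.5) ≈ 0.87758, f(1) ≈ 0.54030, f(1.5) ≈ 0.07074, f(2) ≈ -0.41615, f(2.5) ≈ -0.80114.
Sum = Δx · [f(-1.5) + f(-1) + f(-0.5) + ...].
Sum ≈ 1.37998.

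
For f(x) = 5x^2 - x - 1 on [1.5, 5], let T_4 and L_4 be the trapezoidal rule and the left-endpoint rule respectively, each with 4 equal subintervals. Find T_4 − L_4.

T_4 = 190.06640625.
L_4 = 141.83203125.
T_4 − L_4 = 48.234375.

48.234375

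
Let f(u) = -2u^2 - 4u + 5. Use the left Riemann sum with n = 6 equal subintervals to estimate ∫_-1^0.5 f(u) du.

Δu = (0.5 − (-1))/6 = 0.25.
Left endpoints: -1, -0.75, -0.5, -0.25, 0, 0.25.
f(-1) = 7, f(-0.75) = 6.875, f(-0.5) = 6.5, f(-0.25) = 5.875, f(0) = 5, f(0.25) = 3.875.
Sum = Δu · [f(-1) + f(-0.75) + f(-0.5) + ...].
Sum = 8.78125.

8.78125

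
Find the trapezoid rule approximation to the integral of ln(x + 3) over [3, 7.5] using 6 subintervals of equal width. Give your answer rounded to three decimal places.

Δx = (7.5 − 3)/6 = 0.75.
f(3) ≈ 1.792, f(3.75) ≈ 1.910, f(4.5) ≈ 2.015, f(5.25) ≈ 2.110, f(6) ≈ 2.197, f(6.75) ≈ 2.277, f(7.5) ≈ 2.351.
T_6 = (Δx/2)·[f(x_0) + 2f(x_1) + ... + 2f(x_{5}) + f(x_6)].
Sum ≈ 9.436.

9.436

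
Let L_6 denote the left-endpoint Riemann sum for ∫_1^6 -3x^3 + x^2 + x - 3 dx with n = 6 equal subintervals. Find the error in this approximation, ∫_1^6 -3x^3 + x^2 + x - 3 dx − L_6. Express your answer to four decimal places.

Exact integral: ∫_1^6 f(x) dx ≈ -897.083333.
L_6 ≈ -662.650463.
Error ≈ -897.083333 − (-662.650463) ≈ -234.4329.

-234.4329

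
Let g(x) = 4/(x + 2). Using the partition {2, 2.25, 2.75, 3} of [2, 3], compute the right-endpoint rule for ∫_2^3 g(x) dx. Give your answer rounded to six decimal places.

Subinterval widths: 0.25, 0.5, 0.25.
Right endpoints: 2.25, 2.75, 3.
g(2.25) = 16/17, g(2.75) = 16/19, g(3) = 0.8.
Sum = Σ Δx_i · g(x_i).
Sum ≈ 0.856347.

0.856347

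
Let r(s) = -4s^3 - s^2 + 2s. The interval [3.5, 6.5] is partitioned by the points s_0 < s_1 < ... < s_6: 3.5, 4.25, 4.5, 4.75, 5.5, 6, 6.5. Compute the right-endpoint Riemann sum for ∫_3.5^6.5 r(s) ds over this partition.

-1963.28125

Subinterval widths: 0.75, 0.25, 0.25, 0.75, 0.5, 0.5.
Right endpoints: 4.25, 4.5, 4.75, 5.5, 6, 6.5.
r(4.25) = -316.625, r(4.5) = -375.75, r(4.75) = -441.75, r(5.5) = -684.75, r(6) = -888, r(6.5) = -1127.75.
Sum = Σ Δs_i · r(s_i).
Sum = -1963.28125.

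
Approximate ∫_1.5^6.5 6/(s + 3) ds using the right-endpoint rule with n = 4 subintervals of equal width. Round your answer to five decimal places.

Δs = (6.5 − 1.5)/4 = 1.25.
Right endpoints: 2.75, 4, 5.25, 6.5.
f(2.75) = 24/23, f(4) = 6/7, f(5.25) = 8/11, f(6.5) = 12/19.
Sum = Δs · [f(2.75) + f(4) + f(5.25) + f(6.5)].
Sum ≈ 4.07434.

4.07434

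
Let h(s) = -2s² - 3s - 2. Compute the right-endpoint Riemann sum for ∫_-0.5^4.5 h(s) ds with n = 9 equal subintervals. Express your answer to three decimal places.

Δs = (4.5 − (-0.5))/9 = 5/9.
Right endpoints: 1/18, 11/18, 7/6, 31/18, 41/18, 17/6, 61/18, 71/18, 4.5.
h(1/18) = -176/81, h(11/18) = -371/81, h(7/6) = -74/9, h(31/18) = -1061/81, h(41/18) = -1556/81, h(17/6) = -239/9, h(61/18) = -2846/81, h(71/18) = -3641/81, h(4.5) = -56.
Sum = Δs · [h(1/18) + h(11/18) + h(7/6) + ...].
Sum ≈ -116.626.

-116.626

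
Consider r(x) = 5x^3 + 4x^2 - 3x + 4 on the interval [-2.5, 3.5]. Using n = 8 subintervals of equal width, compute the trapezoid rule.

238.21875

Δx = (3.5 − (-2.5))/8 = 0.75.
r(-2.5) = -41.625, r(-1.75) = -5.296875, r(-1) = 6, r(-0.25) = 4.921875, r(0.5) = 4.125, r(1.25) = 16.265625, r(2) = 54, r(2.75) = 129.984375, r(3.5) = 256.875.
T_8 = (Δx/2)·[r(x_0) + 2r(x_1) + ... + 2r(x_{7}) + r(x_8)].
Sum = 238.21875.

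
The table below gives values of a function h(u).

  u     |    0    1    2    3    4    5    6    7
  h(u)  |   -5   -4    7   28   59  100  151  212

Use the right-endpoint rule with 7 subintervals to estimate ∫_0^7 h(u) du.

Δu = 1.
Sum = 1·[(-4) + 7 + 28 + 59 + 100 + 151 + 212] = 553.

553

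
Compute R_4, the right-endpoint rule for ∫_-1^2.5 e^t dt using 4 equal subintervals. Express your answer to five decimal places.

Δt = (2.5 − (-1))/4 = 0.875.
Right endpoints: -0.125, 0.75, 1.625, 2.5.
f(-0.125) ≈ 0.88250, f(0.75) ≈ 2.11700, f(1.625) ≈ 5.07842, f(2.5) ≈ 12.18249.
Sum = Δt · [f(-0.125) + f(0.75) + f(1.625) + f(2.5)].
Sum ≈ 17.72786.

17.72786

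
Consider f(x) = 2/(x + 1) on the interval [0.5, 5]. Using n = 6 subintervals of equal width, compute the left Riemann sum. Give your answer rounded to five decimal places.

Δx = (5 − 0.5)/6 = 0.75.
Left endpoints: 0.5, 1.25, 2, 2.75, 3.5, 4.25.
f(0.5) = 4/3, f(1.25) = 8/9, f(2) = 2/3, f(2.75) = 8/15, f(3.5) = 4/9, f(4.25) = 8/21.
Sum = Δx · [f(0.5) + f(1.25) + f(2) + ...].
Sum ≈ 3.18571.

3.18571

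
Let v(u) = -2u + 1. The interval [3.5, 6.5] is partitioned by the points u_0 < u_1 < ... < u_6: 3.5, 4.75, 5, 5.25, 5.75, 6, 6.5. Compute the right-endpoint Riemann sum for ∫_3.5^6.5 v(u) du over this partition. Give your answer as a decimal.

Subinterval widths: 1.25, 0.25, 0.25, 0.5, 0.25, 0.5.
Right endpoints: 4.75, 5, 5.25, 5.75, 6, 6.5.
v(4.75) = -8.5, v(5) = -9, v(5.25) = -9.5, v(5.75) = -10.5, v(6) = -11, v(6.5) = -12.
Sum = Σ Δu_i · v(u_i).
Sum = -29.25.

-29.25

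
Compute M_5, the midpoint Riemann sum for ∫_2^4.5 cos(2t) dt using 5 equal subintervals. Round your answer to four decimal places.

Δt = (4.5 − 2)/5 = 0.5.
Midpoints: 2.25, 2.75, 3.25, 3.75, 4.25.
f(2.25) ≈ -0.2108, f(2.75) ≈ 0.7087, f(3.25) ≈ 0.9766, f(3.75) ≈ 0.3466, f(4.25) ≈ -0.6020.
Sum = Δt · [f(2.25) + f(2.75) + f(3.25) + f(3.75) + f(4.25)].
Sum ≈ 0.6095.

0.6095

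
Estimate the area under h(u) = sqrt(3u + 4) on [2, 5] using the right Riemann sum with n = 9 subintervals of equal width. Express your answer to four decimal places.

11.5752

Δu = (5 − 2)/9 = 1/3.
Right endpoints: 7/3, 8/3, 3, 10/3, 11/3, 4, 13/3, 14/3, 5.
h(7/3) ≈ 3.3166, h(8/3) ≈ 3.4641, h(3) ≈ 3.6056, h(10/3) ≈ 3.7417, h(11/3) ≈ 3.8730, h(4) ≈ 4.0000, h(13/3) ≈ 4.1231, h(14/3) ≈ 4.2426, h(5) ≈ 4.3589.
Sum = Δu · [h(7/3) + h(8/3) + h(3) + ...].
Sum ≈ 11.5752.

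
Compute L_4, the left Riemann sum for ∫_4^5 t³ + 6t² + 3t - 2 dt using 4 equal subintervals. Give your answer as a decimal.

Δt = (5 − 4)/4 = 0.25.
Left endpoints: 4, 4.25, 4.5, 4.75.
f(4) = 170, f(4.25) = 195.890625, f(4.5) = 224.125, f(4.75) = 254.796875.
Sum = Δt · [f(4) + f(4.25) + f(4.5) + f(4.75)].
Sum = 211.203125.

211.203125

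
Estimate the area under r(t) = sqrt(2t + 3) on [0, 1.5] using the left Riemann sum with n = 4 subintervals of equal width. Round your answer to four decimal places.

Δt = (1.5 − 0)/4 = 0.375.
Left endpoints: 0, 0.375, 0.75, 1.125.
r(0) ≈ 1.7321, r(0.375) ≈ 1.9365, r(0.75) ≈ 2.1213, r(1.125) ≈ 2.2913.
Sum = Δt · [r(0) + r(0.375) + r(0.75) + r(1.125)].
Sum ≈ 3.0304.

3.0304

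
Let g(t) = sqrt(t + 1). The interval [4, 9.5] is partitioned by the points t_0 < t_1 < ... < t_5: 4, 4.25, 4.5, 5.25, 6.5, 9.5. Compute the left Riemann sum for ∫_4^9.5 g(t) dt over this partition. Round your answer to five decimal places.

Subinterval widths: 0.25, 0.25, 0.75, 1.25, 3.
Left endpoints: 4, 4.25, 4.5, 5.25, 6.5.
g(4) ≈ 2.23607, g(4.25) ≈ 2.29129, g(4.5) ≈ 2.34521, g(5.25) ≈ 2.50000, g(6.5) ≈ 2.73861.
Sum = Σ Δt_i · g(t_i).
Sum ≈ 14.23158.

14.23158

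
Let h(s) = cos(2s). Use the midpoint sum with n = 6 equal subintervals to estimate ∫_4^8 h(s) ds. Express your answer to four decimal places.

-0.6885

Δs = (8 − 4)/6 = 2/3.
Midpoints: 13/3, 5, 17/3, 19/3, 7, 23/3.
h(13/3) ≈ -0.7261, h(5) ≈ -0.8391, h(17/3) ≈ 0.3314, h(19/3) ≈ 0.9950, h(7) ≈ 0.1367, h(23/3) ≈ -0.9306.
Sum = Δs · [h(13/3) + h(5) + h(17/3) + ...].
Sum ≈ -0.6885.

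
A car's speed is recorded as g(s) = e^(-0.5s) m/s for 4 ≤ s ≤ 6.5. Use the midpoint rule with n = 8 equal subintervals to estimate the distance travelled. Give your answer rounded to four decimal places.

Δs = (6.5 − 4)/8 = 0.3125.
Midpoints: 4.15625, 4.46875, 4.78125, 5.09375, 5.40625, 5.71875, 6.03125, 6.34375.
g(4.15625) ≈ 0.1252, g(4.46875) ≈ 0.1071, g(4.78125) ≈ 0.0916, g(5.09375) ≈ 0.0783, g(5.40625) ≈ 0.0670, g(5.71875) ≈ 0.0573, g(6.03125) ≈ 0.0490, g(6.34375) ≈ 0.0419.
Sum = Δs · [g(4.15625) + g(4.46875) + g(4.78125) + ...].
Sum ≈ 0.1929.

0.1929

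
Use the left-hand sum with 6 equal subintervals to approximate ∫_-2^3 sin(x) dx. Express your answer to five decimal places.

0.10257

Δx = (3 − (-2))/6 = 5/6.
Left endpoints: -2, -7/6, -1/3, 0.5, 4/3, 13/6.
f(-2) ≈ -0.90930, f(-7/6) ≈ -0.91944, f(-1/3) ≈ -0.32719, f(0.5) ≈ 0.47943, f(4/3) ≈ 0.97194, f(13/6) ≈ 0.82766.
Sum = Δx · [f(-2) + f(-7/6) + f(-1/3) + ...].
Sum ≈ 0.10257.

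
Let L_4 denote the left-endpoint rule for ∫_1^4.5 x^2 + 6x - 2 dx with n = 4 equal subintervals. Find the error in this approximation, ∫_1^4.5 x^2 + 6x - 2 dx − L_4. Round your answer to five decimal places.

17.16276

Exact integral: ∫_1^4.5 f(x) dx ≈ 80.7916667.
L_4 = 63.62890625.
Error ≈ 80.7916667 − 63.62890625 ≈ 17.16276.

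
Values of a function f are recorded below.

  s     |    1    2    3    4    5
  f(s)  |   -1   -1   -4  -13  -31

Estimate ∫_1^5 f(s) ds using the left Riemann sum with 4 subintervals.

-19

Δs = 1.
Sum = 1·[(-1) + (-1) + (-4) + (-13)] = -19.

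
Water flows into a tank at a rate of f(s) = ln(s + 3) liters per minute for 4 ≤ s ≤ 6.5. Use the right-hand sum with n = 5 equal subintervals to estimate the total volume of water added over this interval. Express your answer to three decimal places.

Δs = (6.5 − 4)/5 = 0.5.
Right endpoints: 4.5, 5, 5.5, 6, 6.5.
f(4.5) ≈ 2.015, f(5) ≈ 2.079, f(5.5) ≈ 2.140, f(6) ≈ 2.197, f(6.5) ≈ 2.251.
Sum = Δs · [f(4.5) + f(5) + f(5.5) + f(6) + f(6.5)].
Sum ≈ 5.341.

5.341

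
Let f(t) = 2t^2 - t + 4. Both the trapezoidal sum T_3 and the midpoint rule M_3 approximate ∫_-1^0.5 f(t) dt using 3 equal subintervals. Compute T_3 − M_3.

0.1875

T_3 = 7.25.
M_3 = 7.0625.
T_3 − M_3 = 0.1875.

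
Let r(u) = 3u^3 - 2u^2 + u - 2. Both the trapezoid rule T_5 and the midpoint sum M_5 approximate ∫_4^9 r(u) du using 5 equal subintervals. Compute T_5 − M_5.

T_5 = 4355.
M_5 = 4284.375.
T_5 − M_5 = 70.625.

70.625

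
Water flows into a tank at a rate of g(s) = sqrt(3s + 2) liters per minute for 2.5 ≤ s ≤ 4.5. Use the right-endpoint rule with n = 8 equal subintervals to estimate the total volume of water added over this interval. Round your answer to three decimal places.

Δs = (4.5 − 2.5)/8 = 0.25.
Right endpoints: 2.75, 3, 3.25, 3.5, 3.75, 4, 4.25, 4.5.
g(2.75) ≈ 3.202, g(3) ≈ 3.317, g(3.25) ≈ 3.428, g(3.5) ≈ 3.536, g(3.75) ≈ 3.640, g(4) ≈ 3.742, g(4.25) ≈ 3.841, g(4.5) ≈ 3.937.
Sum = Δs · [g(2.75) + g(3) + g(3.25) + ...].
Sum ≈ 7.160.

7.160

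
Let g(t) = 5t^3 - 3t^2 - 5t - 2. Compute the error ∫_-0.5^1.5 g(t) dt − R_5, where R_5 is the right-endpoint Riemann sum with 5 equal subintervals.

Exact integral: ∫_-0.5^1.5 g(t) dt = -6.25.
R_5 = -5.71.
Error = -6.25 − (-5.71) = -0.54.

-0.54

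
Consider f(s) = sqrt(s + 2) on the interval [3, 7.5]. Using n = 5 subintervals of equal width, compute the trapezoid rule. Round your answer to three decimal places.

Δs = (7.5 − 3)/5 = 0.9.
f(3) ≈ 2.236, f(3.9) ≈ 2.429, f(4.8) ≈ 2.608, f(5.7) ≈ 2.775, f(6.6) ≈ 2.933, f(7.5) ≈ 3.082.
T_5 = (Δs/2)·[f(s_0) + 2f(s_1) + ... + 2f(s_{4}) + f(s_5)].
Sum ≈ 12.063.

12.063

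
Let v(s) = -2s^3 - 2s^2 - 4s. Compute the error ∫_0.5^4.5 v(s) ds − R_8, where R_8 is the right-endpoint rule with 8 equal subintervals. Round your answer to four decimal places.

62.3333

Exact integral: ∫_0.5^4.5 v(s) ds ≈ -305.666667.
R_8 = -368.
Error ≈ -305.666667 − (-368) ≈ 62.3333.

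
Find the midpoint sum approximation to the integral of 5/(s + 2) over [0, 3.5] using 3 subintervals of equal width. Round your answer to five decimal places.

Δs = (3.5 − 0)/3 = 7/6.
Midpoints: 7/12, 1.75, 35/12.
f(7/12) = 60/31, f(1.75) = 4/3, f(35/12) = 60/59.
Sum = Δs · [f(7/12) + f(1.75) + f(35/12)].
Sum ≈ 5.00006.

5.00006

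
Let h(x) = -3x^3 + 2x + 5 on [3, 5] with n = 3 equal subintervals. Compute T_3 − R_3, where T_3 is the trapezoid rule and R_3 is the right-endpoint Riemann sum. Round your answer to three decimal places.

96.667

T_3 ≈ -387.33333.
R_3 = -484.
T_3 − R_3 ≈ 96.667.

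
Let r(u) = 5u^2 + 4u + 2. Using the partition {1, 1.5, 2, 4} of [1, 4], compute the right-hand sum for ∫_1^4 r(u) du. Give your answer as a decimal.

Subinterval widths: 0.5, 0.5, 2.
Right endpoints: 1.5, 2, 4.
r(1.5) = 19.25, r(2) = 30, r(4) = 98.
Sum = Σ Δu_i · r(u_i).
Sum = 220.625.

220.625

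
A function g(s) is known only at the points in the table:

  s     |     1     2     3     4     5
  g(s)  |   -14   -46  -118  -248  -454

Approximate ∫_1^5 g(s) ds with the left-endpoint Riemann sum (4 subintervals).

-426

Δs = 1.
Sum = 1·[(-14) + (-46) + (-118) + (-248)] = -426.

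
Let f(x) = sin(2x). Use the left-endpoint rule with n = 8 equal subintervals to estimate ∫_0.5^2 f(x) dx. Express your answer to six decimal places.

Δx = (2 − 0.5)/8 = 0.1875.
Left endpoints: 0.5, 0.6875, 0.875, 1.0625, 1.25, 1.4375, 1.625, 1.8125.
f(0.5) ≈ 0.841471, f(0.6875) ≈ 0.980893, f(0.875) ≈ 0.983986, f(1.0625) ≈ 0.850320, f(1.25) ≈ 0.598472, f(1.4375) ≈ 0.263446, f(1.625) ≈ -0.108195, f(1.8125) ≈ -0.464799.
Sum = Δx · [f(0.5) + f(0.6875) + f(0.875) + ...].
Sum ≈ 0.739799.

0.739799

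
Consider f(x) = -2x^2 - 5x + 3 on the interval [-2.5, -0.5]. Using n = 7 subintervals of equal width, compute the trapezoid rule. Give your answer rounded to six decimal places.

10.612245

Δx = (-0.5 − (-2.5))/7 = 2/7.
f(-2.5) = 3, f(-31/14) = 209/49, f(-27/14) = 255/49, f(-23/14) = 285/49, f(-19/14) = 299/49, f(-15/14) = 297/49, f(-11/14) = 279/49, f(-0.5) = 5.
T_7 = (Δx/2)·[f(x_0) + 2f(x_1) + ... + 2f(x_{6}) + f(x_7)].
Sum ≈ 10.612245.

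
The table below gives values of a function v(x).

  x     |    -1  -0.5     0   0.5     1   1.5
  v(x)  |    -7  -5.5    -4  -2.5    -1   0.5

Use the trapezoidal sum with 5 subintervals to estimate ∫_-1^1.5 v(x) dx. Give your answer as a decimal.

-8.125

Δx = 0.5.
T_5 = (0.5/2)·[(-7) + 2·(-5.5) + 2·(-4) + 2·(-2.5) + 2·(-1) + 0.5] = -8.125.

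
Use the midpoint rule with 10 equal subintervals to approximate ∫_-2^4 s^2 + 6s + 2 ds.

71.82

Δs = (4 − (-2))/10 = 0.6.
Midpoints: -1.7, -1.1, -0.5, 0.1, 0.7, 1.3, 1.9, 2.5, 3.1, 3.7.
f(-1.7) = -5.31, f(-1.1) = -3.39, f(-0.5) = -0.75, f(0.1) = 2.61, f(0.7) = 6.69, f(1.3) = 11.49, f(1.9) = 17.01, f(2.5) = 23.25, f(3.1) = 30.21, f(3.7) = 37.89.
Sum = Δs · [f(-1.7) + f(-1.1) + f(-0.5) + ...].
Sum = 71.82.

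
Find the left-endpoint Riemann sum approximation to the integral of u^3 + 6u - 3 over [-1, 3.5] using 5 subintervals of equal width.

Δu = (3.5 − (-1))/5 = 0.9.
Left endpoints: -1, -0.1, 0.8, 1.7, 2.6.
f(-1) = -10, f(-0.1) = -3.601, f(0.8) = 2.312, f(1.7) = 12.113, f(2.6) = 30.176.
Sum = Δu · [f(-1) + f(-0.1) + f(0.8) + f(1.7) + f(2.6)].
Sum = 27.9.

27.9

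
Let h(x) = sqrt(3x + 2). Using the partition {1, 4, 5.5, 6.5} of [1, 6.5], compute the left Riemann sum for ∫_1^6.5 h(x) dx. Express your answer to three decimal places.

Subinterval widths: 3, 1.5, 1.
Left endpoints: 1, 4, 5.5.
h(1) ≈ 2.236, h(4) ≈ 3.742, h(5.5) ≈ 4.301.
Sum = Σ Δx_i · h(x_i).
Sum ≈ 16.622.

16.622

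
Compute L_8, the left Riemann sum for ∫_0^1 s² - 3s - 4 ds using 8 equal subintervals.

-5.0390625

Δs = (1 − 0)/8 = 0.125.
Left endpoints: 0, 0.125, 0.25, 0.375, 0.5, 0.625, 0.75, 0.875.
f(0) = -4, f(0.125) = -4.359375, f(0.25) = -4.6875, f(0.375) = -4.984375, f(0.5) = -5.25, f(0.625) = -5.484375, f(0.75) = -5.6875, f(0.875) = -5.859375.
Sum = Δs · [f(0) + f(0.125) + f(0.25) + ...].
Sum = -5.0390625.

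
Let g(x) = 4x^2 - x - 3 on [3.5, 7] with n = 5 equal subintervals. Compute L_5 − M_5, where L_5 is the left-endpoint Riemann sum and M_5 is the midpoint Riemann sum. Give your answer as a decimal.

-48.51

L_5 = 322.21.
M_5 = 370.72.
L_5 − M_5 = -48.51.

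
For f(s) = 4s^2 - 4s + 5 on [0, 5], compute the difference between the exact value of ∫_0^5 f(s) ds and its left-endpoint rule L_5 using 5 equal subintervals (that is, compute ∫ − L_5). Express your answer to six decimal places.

Exact integral: ∫_0^5 f(s) ds ≈ 141.66666667.
L_5 = 105.
Error ≈ 141.66666667 − 105 ≈ 36.666667.

36.666667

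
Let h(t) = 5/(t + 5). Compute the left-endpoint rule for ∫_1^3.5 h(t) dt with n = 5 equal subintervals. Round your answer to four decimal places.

1.8043

Δt = (3.5 − 1)/5 = 0.5.
Left endpoints: 1, 1.5, 2, 2.5, 3.
h(1) = 5/6, h(1.5) = 10/13, h(2) = 5/7, h(2.5) = 2/3, h(3) = 0.625.
Sum = Δt · [h(1) + h(1.5) + h(2) + h(2.5) + h(3)].
Sum ≈ 1.8043.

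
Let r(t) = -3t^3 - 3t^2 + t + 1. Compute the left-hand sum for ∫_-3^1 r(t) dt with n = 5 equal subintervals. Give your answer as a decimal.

56.96

Δt = (1 − (-3))/5 = 0.8.
Left endpoints: -3, -2.2, -1.4, -0.6, 0.2.
r(-3) = 52, r(-2.2) = 16.224, r(-1.4) = 1.952, r(-0.6) = -0.032, r(0.2) = 1.056.
Sum = Δt · [r(-3) + r(-2.2) + r(-1.4) + r(-0.6) + r(0.2)].
Sum = 56.96.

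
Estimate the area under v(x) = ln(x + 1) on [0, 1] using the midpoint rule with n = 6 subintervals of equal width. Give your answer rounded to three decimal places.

0.387

Δx = (1 − 0)/6 = 1/6.
Midpoints: 1/12, 0.25, 5/12, 7/12, 0.75, 11/12.
v(1/12) ≈ 0.080, v(0.25) ≈ 0.223, v(5/12) ≈ 0.348, v(7/12) ≈ 0.460, v(0.75) ≈ 0.560, v(11/12) ≈ 0.651.
Sum = Δx · [v(1/12) + v(0.25) + v(5/12) + ...].
Sum ≈ 0.387.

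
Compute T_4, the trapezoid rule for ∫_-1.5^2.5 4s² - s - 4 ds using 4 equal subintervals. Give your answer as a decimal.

10

Δs = (2.5 − (-1.5))/4 = 1.
f(-1.5) = 6.5, f(-0.5) = -2.5, f(0.5) = -3.5, f(1.5) = 3.5, f(2.5) = 18.5.
T_4 = (Δs/2)·[f(s_0) + 2f(s_1) + 2f(s_2) + 2f(s_3) + f(s_4)].
Sum = 10.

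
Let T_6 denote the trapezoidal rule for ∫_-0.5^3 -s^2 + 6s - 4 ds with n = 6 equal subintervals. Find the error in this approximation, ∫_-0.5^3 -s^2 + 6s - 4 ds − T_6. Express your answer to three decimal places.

Exact integral: ∫_-0.5^3 f(s) ds ≈ 3.20833.
T_6 ≈ 3.00984.
Error ≈ 3.20833 − 3.00984 ≈ 0.198.

0.198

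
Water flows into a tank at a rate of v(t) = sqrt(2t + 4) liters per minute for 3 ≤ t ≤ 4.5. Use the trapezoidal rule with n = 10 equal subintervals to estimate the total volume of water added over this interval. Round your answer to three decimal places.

5.083

Δt = (4.5 − 3)/10 = 0.15.
v(3) ≈ 3.162, v(3.15) ≈ 3.209, v(3.3) ≈ 3.256, v(3.45) ≈ 3.302, v(3.6) ≈ 3.347, v(3.75) ≈ 3.391, v(3.9) ≈ 3.435, v(4.05) ≈ 3.479, v(4.2) ≈ 3.521, v(4.35) ≈ 3.564, v(4.5) ≈ 3.606.
T_10 = (Δt/2)·[v(t_0) + 2v(t_1) + ... + 2v(t_{9}) + v(t_10)].
Sum ≈ 5.083.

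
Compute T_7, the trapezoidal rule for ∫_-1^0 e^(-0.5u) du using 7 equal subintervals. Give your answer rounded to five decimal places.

1.29799

Δu = (0 − (-1))/7 = 1/7.
f(-1) ≈ 1.64872, f(-6/7) ≈ 1.53506, f(-5/7) ≈ 1.42924, f(-4/7) ≈ 1.33071, f(-3/7) ≈ 1.23898, f(-2/7) ≈ 1.15356, f(-1/7) ≈ 1.07404, f(0) ≈ 1.00000.
T_7 = (Δu/2)·[f(u_0) + 2f(u_1) + ... + 2f(u_{6}) + f(u_7)].
Sum ≈ 1.29799.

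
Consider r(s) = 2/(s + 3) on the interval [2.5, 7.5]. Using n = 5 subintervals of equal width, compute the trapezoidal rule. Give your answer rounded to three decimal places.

Δs = (7.5 − 2.5)/5 = 1.
r(2.5) = 4/11, r(3.5) = 4/13, r(4.5) = 4/15, r(5.5) = 4/17, r(6.5) = 4/19, r(7.5) = 4/21.
T_5 = (Δs/2)·[r(s_0) + 2r(s_1) + ... + 2r(s_{4}) + r(s_5)].
Sum ≈ 1.297.

1.297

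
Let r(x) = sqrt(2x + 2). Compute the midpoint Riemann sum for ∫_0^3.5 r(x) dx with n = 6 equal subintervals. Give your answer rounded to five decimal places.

Δx = (3.5 − 0)/6 = 7/12.
Midpoints: 7/24, 0.875, 35/24, 49/24, 2.625, 77/24.
r(7/24) ≈ 1.60728, r(0.875) ≈ 1.93649, r(35/24) ≈ 2.21736, r(49/24) ≈ 2.46644, r(2.625) ≈ 2.69258, r(77/24) ≈ 2.90115.
Sum = Δx · [r(7/24) + r(0.875) + r(35/24) + ...].
Sum ≈ 8.06242.

8.06242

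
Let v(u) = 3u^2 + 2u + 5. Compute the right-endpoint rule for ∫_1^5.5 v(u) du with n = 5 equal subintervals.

262.485

Δu = (5.5 − 1)/5 = 0.9.
Right endpoints: 1.9, 2.8, 3.7, 4.6, 5.5.
v(1.9) = 19.63, v(2.8) = 34.12, v(3.7) = 53.47, v(4.6) = 77.68, v(5.5) = 106.75.
Sum = Δu · [v(1.9) + v(2.8) + v(3.7) + v(4.6) + v(5.5)].
Sum = 262.485.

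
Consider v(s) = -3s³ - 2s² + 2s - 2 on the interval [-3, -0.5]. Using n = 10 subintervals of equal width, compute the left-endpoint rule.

Δs = (-0.5 − (-3))/10 = 0.25.
Left endpoints: -3, -2.75, -2.5, -2.25, -2, -1.75, -1.5, -1.25, -1, -0.75.
v(-3) = 55, v(-2.75) = 39.765625, v(-2.5) = 27.375, v(-2.25) = 17.546875, v(-2) = 10, v(-1.75) = 4.453125, v(-1.5) = 0.625, v(-1.25) = -1.765625, v(-1) = -3, v(-0.75) = -3.359375.
Sum = Δs · [v(-3) + v(-2.75) + v(-2.5) + ...].
Sum = 36.66015625.

36.66015625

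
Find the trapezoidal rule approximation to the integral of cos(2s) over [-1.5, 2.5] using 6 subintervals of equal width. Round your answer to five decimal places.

Δs = (2.5 − (-1.5))/6 = 2/3.
f(-1.5) ≈ -0.98999, f(-5/6) ≈ -0.09572, f(-1/6) ≈ 0.94496, f(0.5) ≈ 0.54030, f(7/6) ≈ -0.69076, f(11/6) ≈ -0.86529, f(2.5) ≈ 0.28366.
T_6 = (Δs/2)·[f(s_0) + 2f(s_1) + ... + 2f(s_{5}) + f(s_6)].
Sum ≈ -0.34645.

-0.34645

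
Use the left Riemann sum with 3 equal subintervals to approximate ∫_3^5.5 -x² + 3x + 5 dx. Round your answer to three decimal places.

Δx = (5.5 − 3)/3 = 5/6.
Left endpoints: 3, 23/6, 14/3.
f(3) = 5, f(23/6) = 65/36, f(14/3) = -25/9.
Sum = Δx · [f(3) + f(23/6) + f(14/3)].
Sum ≈ 3.356.

3.356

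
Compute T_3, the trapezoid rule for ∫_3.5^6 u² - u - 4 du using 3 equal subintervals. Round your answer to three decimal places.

36.123

Δu = (6 − 3.5)/3 = 5/6.
f(3.5) = 4.75, f(13/3) = 94/9, f(31/6) = 631/36, f(6) = 26.
T_3 = (Δu/2)·[f(u_0) + 2f(u_1) + 2f(u_2) + f(u_3)].
Sum ≈ 36.123.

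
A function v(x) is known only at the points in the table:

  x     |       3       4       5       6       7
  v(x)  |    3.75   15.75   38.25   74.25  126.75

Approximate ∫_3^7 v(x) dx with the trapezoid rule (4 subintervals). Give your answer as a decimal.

193.5

Δx = 1.
T_4 = (1/2)·[3.75 + 2·15.75 + 2·38.25 + 2·74.25 + 126.75] = 193.5.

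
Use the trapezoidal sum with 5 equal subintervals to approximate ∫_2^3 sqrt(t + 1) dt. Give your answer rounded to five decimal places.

Δt = (3 − 2)/5 = 0.2.
f(2) ≈ 1.73205, f(2.2) ≈ 1.78885, f(2.4) ≈ 1.84391, f(2.6) ≈ 1.89737, f(2.8) ≈ 1.94936, f(3) ≈ 2.00000.
T_5 = (Δt/2)·[f(t_0) + 2f(t_1) + ... + 2f(t_{4}) + f(t_5)].
Sum ≈ 1.86910.

1.86910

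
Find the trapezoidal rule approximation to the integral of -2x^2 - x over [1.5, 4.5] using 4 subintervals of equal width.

-68.0625

Δx = (4.5 − 1.5)/4 = 0.75.
f(1.5) = -6, f(2.25) = -12.375, f(3) = -21, f(3.75) = -31.875, f(4.5) = -45.
T_4 = (Δx/2)·[f(x_0) + 2f(x_1) + 2f(x_2) + 2f(x_3) + f(x_4)].
Sum = -68.0625.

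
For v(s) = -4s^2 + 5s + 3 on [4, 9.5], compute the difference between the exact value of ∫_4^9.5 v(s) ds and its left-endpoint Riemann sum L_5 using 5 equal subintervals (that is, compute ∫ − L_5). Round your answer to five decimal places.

-143.78833

Exact integral: ∫_4^9.5 v(s) ds ≈ -855.7083333.
L_5 = -711.92.
Error ≈ -855.7083333 − (-711.92) ≈ -143.78833.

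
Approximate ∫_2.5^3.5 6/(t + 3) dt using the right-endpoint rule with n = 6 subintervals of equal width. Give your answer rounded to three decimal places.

Δt = (3.5 − 2.5)/6 = 1/6.
Right endpoints: 8/3, 17/6, 3, 19/6, 10/3, 3.5.
f(8/3) = 18/17, f(17/6) = 36/35, f(3) = 1, f(19/6) = 36/37, f(10/3) = 18/19, f(3.5) = 12/13.
Sum = Δt · [f(8/3) + f(17/6) + f(3) + ...].
Sum ≈ 0.988.

0.988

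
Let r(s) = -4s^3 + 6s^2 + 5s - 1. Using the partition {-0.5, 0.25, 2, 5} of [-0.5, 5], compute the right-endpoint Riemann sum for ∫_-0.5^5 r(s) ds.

Subinterval widths: 0.75, 1.75, 3.
Right endpoints: 0.25, 2, 5.
r(0.25) = 0.5625, r(2) = 1, r(5) = -326.
Sum = Σ Δs_i · r(s_i).
Sum = -975.828125.

-975.828125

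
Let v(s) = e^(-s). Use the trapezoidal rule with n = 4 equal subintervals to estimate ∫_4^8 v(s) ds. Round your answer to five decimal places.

0.01945

Δs = (8 − 4)/4 = 1.
v(4) ≈ 0.01832, v(5) ≈ 0.00674, v(6) ≈ 0.00248, v(7) ≈ 0.00091, v(8) ≈ 0.00034.
T_4 = (Δs/2)·[v(s_0) + 2v(s_1) + 2v(s_2) + 2v(s_3) + v(s_4)].
Sum ≈ 0.01945.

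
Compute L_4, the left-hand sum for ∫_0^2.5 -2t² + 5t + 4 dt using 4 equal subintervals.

Δt = (2.5 − 0)/4 = 0.625.
Left endpoints: 0, 0.625, 1.25, 1.875.
f(0) = 4, f(0.625) = 6.34375, f(1.25) = 7.125, f(1.875) = 6.34375.
Sum = Δt · [f(0) + f(0.625) + f(1.25) + f(1.875)].
Sum = 14.8828125.

14.8828125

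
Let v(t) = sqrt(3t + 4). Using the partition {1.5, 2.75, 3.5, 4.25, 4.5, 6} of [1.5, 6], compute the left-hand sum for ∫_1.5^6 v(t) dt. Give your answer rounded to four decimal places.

Subinterval widths: 1.25, 0.75, 0.75, 0.25, 1.5.
Left endpoints: 1.5, 2.75, 3.5, 4.25, 4.5.
v(1.5) ≈ 2.9155, v(2.75) ≈ 3.5000, v(3.5) ≈ 3.8079, v(4.25) ≈ 4.0927, v(4.5) ≈ 4.1833.
Sum = Σ Δt_i · v(t_i).
Sum ≈ 16.4234.

16.4234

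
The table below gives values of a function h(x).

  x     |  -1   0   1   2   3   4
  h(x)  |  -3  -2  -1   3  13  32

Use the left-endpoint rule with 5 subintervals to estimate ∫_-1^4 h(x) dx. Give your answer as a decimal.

Δx = 1.
Sum = 1·[(-3) + (-2) + (-1) + 3 + 13] = 10.

10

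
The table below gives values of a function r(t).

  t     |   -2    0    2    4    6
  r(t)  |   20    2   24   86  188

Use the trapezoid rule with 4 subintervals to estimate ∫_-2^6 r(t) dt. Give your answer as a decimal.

432

Δt = 2.
T_4 = (2/2)·[20 + 2·2 + 2·24 + 2·86 + 188] = 432.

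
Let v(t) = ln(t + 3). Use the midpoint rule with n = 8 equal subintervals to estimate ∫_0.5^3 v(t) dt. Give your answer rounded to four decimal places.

Δt = (3 − 0.5)/8 = 0.3125.
Midpoints: 0.65625, 0.96875, 1.28125, 1.59375, 1.90625, 2.21875, 2.53125, 2.84375.
v(0.65625) ≈ 1.2964, v(0.96875) ≈ 1.3785, v(1.28125) ≈ 1.4542, v(1.59375) ≈ 1.5247, v(1.90625) ≈ 1.5905, v(2.21875) ≈ 1.6523, v(2.53125) ≈ 1.7104, v(2.84375) ≈ 1.7654.
Sum = Δt · [v(0.65625) + v(0.96875) + v(1.28125) + ...].
Sum ≈ 3.8664.

3.8664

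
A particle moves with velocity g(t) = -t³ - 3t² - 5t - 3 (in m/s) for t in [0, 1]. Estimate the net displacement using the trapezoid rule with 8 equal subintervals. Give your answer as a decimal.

Δt = (1 − 0)/8 = 0.125.
g(0) = -3, g(0.125) = -1881/512, g(0.25) = -4.453125, g(0.375) = -2739/512, g(0.5) = -6.375, g(0.625) = -3861/512, g(0.75) = -8.859375, g(0.875) = -5295/512, g(1) = -12.
T_8 = (Δt/2)·[g(t_0) + 2g(t_1) + ... + 2g(t_{7}) + g(t_8)].
Sum = -6.76171875.

-6.76171875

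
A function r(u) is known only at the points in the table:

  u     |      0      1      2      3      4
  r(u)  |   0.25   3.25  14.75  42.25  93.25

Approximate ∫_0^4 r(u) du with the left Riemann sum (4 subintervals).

Δu = 1.
Sum = 1·[0.25 + 3.25 + 14.75 + 42.25] = 60.5.

60.5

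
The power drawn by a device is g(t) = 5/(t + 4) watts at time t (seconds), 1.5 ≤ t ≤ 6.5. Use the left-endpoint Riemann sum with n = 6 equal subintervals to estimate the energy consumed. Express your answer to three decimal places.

Δt = (6.5 − 1.5)/6 = 5/6.
Left endpoints: 1.5, 7/3, 19/6, 4, 29/6, 17/3.
g(1.5) = 10/11, g(7/3) = 15/19, g(19/6) = 30/43, g(4) = 0.625, g(29/6) = 30/53, g(17/3) = 15/29.
Sum = Δt · [g(1.5) + g(7/3) + g(19/6) + ...].
Sum ≈ 3.420.

3.420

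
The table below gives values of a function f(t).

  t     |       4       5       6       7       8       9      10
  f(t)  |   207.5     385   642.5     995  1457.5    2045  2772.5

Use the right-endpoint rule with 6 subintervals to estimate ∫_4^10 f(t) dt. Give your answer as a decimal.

Δt = 1.
Sum = 1·[385 + 642.5 + 995 + 1457.5 + 2045 + 2772.5] = 8297.5.

8297.5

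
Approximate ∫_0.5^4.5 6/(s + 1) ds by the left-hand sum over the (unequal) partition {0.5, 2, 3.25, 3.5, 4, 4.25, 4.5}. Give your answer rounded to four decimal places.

10.1053

Subinterval widths: 1.5, 1.25, 0.25, 0.5, 0.25, 0.25.
Left endpoints: 0.5, 2, 3.25, 3.5, 4, 4.25.
f(0.5) = 4, f(2) = 2, f(3.25) = 24/17, f(3.5) = 4/3, f(4) = 1.2, f(4.25) = 8/7.
Sum = Σ Δs_i · f(s_i).
Sum ≈ 10.1053.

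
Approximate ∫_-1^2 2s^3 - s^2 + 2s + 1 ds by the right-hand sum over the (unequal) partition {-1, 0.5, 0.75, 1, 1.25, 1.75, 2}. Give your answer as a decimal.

Subinterval widths: 1.5, 0.25, 0.25, 0.25, 0.5, 0.25.
Right endpoints: 0.5, 0.75, 1, 1.25, 1.75, 2.
f(0.5) = 2, f(0.75) = 2.78125, f(1) = 4, f(1.25) = 5.84375, f(1.75) = 12.15625, f(2) = 17.
Sum = Σ Δs_i · f(s_i).
Sum = 16.484375.

16.484375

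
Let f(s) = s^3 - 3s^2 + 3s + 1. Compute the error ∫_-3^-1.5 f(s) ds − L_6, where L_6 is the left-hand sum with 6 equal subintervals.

Exact integral: ∫_-3^-1.5 f(s) ds = -51.234375.
L_6 = -57.43359375.
Error = -51.234375 − (-57.43359375) = 6.19921875.

6.19921875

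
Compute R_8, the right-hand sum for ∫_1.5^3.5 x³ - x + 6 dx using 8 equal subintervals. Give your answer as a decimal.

48.09375

Δx = (3.5 − 1.5)/8 = 0.25.
Right endpoints: 1.75, 2, 2.25, 2.5, 2.75, 3, 3.25, 3.5.
f(1.75) = 9.609375, f(2) = 12, f(2.25) = 15.140625, f(2.5) = 19.125, f(2.75) = 24.046875, f(3) = 30, f(3.25) = 37.078125, f(3.5) = 45.375.
Sum = Δx · [f(1.75) + f(2) + f(2.25) + ...].
Sum = 48.09375.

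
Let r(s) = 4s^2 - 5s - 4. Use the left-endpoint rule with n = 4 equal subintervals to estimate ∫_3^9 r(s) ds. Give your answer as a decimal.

547.5

Δs = (9 − 3)/4 = 1.5.
Left endpoints: 3, 4.5, 6, 7.5.
r(3) = 17, r(4.5) = 54.5, r(6) = 110, r(7.5) = 183.5.
Sum = Δs · [r(3) + r(4.5) + r(6) + r(7.5)].
Sum = 547.5.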